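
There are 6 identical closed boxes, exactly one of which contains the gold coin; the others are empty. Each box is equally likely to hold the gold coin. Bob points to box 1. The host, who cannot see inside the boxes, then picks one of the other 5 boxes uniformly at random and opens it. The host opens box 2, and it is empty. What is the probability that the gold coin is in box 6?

1/5

Condition on the true location of the gold coin.
If it is in any of boxes 1, 3, 4, 5, and 6 (prior 1/6 each): the host picks box 2 with probability 1/5 regardless, and it is not the prize; weight (1/6)·(1/5) = 1/30 each.
If it is in box 2 (prior 1/6): the host opened box 2, so this case is ruled out; weight (1/6)·0 = 0.
The weights sum to 1/6.
So P(the gold coin in box 6 | the host opened box 2) = (1/30) / (1/6) = 1/5.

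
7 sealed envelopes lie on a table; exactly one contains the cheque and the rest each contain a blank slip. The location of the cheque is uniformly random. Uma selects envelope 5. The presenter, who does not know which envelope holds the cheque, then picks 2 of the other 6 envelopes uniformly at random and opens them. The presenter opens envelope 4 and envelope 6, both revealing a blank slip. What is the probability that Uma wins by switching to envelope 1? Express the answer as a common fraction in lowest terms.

1/5

Condition on the true location of the cheque.
If it is in any of envelopes 1, 2, 3, 5, and 7 (prior 1/7 each): the presenter picks exactly this set with probability 1/15 regardless, and none is the prize; weight (1/7)·(1/15) = 1/105 each.
If it is in either of envelopes 4 and 6 (prior 1/7 each): that envelope was opened and seen not to hold the prize — ruled out; weight (1/7)·0 = 0 each.
The weights sum to 1/21.
So P(the cheque in envelope 1 | the presenter opened envelope 4 and envelope 6) = (1/105) / (1/21) = 1/5.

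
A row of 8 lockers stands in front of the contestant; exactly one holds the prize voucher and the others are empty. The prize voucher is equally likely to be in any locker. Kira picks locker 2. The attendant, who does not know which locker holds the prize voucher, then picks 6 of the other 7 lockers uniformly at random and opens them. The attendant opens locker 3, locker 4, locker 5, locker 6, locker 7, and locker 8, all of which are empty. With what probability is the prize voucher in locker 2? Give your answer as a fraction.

1/2

Because the attendant chose which lockers to open without knowing where the prize voucher is, the choice is independent of the prize location. Learning that none of the 6 opened lockers holds the prize voucher simply rules out those 6 locations and leaves the remaining 2 lockers still equally likely by symmetry.
So P(the prize voucher in locker 2) = 1/2.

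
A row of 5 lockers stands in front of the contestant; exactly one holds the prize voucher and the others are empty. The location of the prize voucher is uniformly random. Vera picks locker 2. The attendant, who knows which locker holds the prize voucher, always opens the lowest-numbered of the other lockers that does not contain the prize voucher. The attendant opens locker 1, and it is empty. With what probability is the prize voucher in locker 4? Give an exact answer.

1/4

Apply Bayes' rule, conditioning on where the prize voucher actually is.
If it is in locker 1 (prior 1/5): the attendant opened locker 1, so this case is ruled out; weight (1/5)·0 = 0.
If it is in any of lockers 2, 3, 4, and 5 (prior 1/5 each): locker 1 is the lowest-numbered option available, probability 1; weight (1/5)·1 = 1/5 each.
The weights sum to 4/5.
So P(the prize voucher in locker 4 | the attendant opened locker 1) = (1/5) / (4/5) = 1/4.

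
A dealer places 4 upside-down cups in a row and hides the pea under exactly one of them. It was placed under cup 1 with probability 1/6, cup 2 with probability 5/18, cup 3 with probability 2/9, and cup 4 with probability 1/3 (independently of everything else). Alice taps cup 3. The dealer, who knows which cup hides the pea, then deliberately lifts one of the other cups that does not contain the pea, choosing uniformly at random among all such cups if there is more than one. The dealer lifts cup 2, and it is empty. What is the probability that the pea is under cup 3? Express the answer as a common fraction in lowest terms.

8/35

Condition on the true location of the pea.
If it is under cup 1 (prior 1/6): the dealer has 2 equally likely choices, so probability 1/2; weight (1/6)·(1/2) = 1/12.
If it is under cup 2 (prior 5/18): the dealer opened cup 2, so this case is ruled out; weight (5/18)·0 = 0.
If it is under cup 3 (prior 2/9): the dealer has 3 equally likely choices, so probability 1/3; weight (2/9)·(1/3) = 2/27.
If it is under cup 4 (prior 1/3): the dealer has 2 equally likely choices, so probability 1/2; weight (1/3)·(1/2) = 1/6.
The weights sum to 35/108.
So P(the pea under cup 3 | the dealer opened cup 2) = (2/27) / (35/108) = 8/35.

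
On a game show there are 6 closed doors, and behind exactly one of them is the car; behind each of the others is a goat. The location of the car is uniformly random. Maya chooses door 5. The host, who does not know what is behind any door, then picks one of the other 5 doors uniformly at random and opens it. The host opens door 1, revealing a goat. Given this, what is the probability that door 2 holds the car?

Consider each possible location of the car in turn.
If it is behind door 1 (prior 1/6): the host opened door 1, so this case is ruled out; weight (1/6)·0 = 0.
If it is behind any of doors 2, 3, 4, 5, and 6 (prior 1/6 each): the host picks door 1 with probability 1/5 regardless, and it is not the prize; weight (1/6)·(1/5) = 1/30 each.
The weights sum to 1/6.
So P(the car behind door 2 | the host opened door 1) = (1/30) / (1/6) = 1/5.

1/5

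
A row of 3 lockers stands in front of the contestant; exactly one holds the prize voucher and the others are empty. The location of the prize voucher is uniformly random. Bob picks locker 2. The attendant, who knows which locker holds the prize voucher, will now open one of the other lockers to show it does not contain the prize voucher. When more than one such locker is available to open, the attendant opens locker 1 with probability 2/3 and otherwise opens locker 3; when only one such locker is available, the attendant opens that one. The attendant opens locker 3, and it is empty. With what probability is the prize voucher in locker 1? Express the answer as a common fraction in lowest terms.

Condition on the true location of the prize voucher.
If it is in locker 1 (prior 1/3): only locker 3 is available, probability 1; weight (1/3)·1 = 1/3.
If it is in locker 2 (prior 1/3): locker 1 is available but not opened, probability 1/3; weight (1/3)·(1/3) = 1/9.
If it is in locker 3 (prior 1/3): the attendant opened locker 3, so this case is ruled out; weight (1/3)·0 = 0.
The weights sum to 4/9.
So P(the prize voucher in locker 1 | the attendant opened locker 3) = (1/3) / (4/9) = 3/4.

3/4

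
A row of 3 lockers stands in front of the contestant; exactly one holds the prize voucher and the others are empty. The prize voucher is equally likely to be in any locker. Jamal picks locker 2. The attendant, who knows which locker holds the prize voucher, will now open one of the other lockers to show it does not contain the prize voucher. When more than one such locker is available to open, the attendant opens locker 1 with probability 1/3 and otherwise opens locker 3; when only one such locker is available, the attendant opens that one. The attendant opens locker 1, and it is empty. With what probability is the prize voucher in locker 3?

3/4

Consider each possible location of the prize voucher in turn.
If it is in locker 1 (prior 1/3): the attendant opened locker 1, so this case is ruled out; weight (1/3)·0 = 0.
If it is in locker 2 (prior 1/3): locker 1 is available, opened with probability 1/3; weight (1/3)·(1/3) = 1/9.
If it is in locker 3 (prior 1/3): only locker 1 is available, probability 1; weight (1/3)·1 = 1/3.
The weights sum to 4/9.
So P(the prize voucher in locker 3 | the attendant opened locker 1) = (1/3) / (4/9) = 3/4.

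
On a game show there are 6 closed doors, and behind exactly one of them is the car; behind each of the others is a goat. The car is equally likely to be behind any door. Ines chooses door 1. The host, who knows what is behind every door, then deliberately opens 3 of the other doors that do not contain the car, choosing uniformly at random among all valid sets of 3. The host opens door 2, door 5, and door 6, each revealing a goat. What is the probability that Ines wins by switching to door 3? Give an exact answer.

Apply Bayes' rule, conditioning on where the car actually is.
If it is behind door 1 (prior 1/6): the host has 10 equally likely choices, so probability 1/10; weight (1/6)·(1/10) = 1/60.
If it is behind any of doors 2, 5, and 6 (prior 1/6 each): that door was opened and seen not to hold the prize — ruled out; weight (1/6)·0 = 0 each.
If it is behind either of doors 3 and 4 (prior 1/6 each): the host has 4 equally likely choices, so probability 1/4; weight (1/6)·(1/4) = 1/24 each.
The weights sum to 1/10.
So P(the car behind door 3 | the host opened door 2, door 5, and door 6) = (1/24) / (1/10) = 5/12.

5/12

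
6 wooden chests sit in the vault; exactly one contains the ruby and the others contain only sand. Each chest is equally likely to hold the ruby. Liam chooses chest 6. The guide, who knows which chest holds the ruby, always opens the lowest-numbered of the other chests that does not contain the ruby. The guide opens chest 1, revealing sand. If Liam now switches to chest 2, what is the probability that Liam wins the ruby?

1/5

Consider each possible location of the ruby in turn.
If it is in chest 1 (prior 1/6): the guide opened chest 1, so this case is ruled out; weight (1/6)·0 = 0.
If it is in any of chests 2, 3, 4, 5, and 6 (prior 1/6 each): chest 1 is the lowest-numbered option available, probability 1; weight (1/6)·1 = 1/6 each.
The weights sum to 5/6.
So P(the ruby in chest 2 | the guide opened chest 1) = (1/6) / (5/6) = 1/5.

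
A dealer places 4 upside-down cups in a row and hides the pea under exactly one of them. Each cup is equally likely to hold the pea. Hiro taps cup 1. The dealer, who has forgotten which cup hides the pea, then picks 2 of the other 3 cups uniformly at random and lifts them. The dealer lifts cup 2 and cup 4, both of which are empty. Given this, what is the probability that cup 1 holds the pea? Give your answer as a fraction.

1/2

Condition on the true location of the pea.
If it is under either of cups 1 and 3 (prior 1/4 each): the dealer picks exactly this set with probability 1/3 regardless, and none is the prize; weight (1/4)·(1/3) = 1/12 each.
If it is under either of cups 2 and 4 (prior 1/4 each): that cup was opened and seen not to hold the prize — ruled out; weight (1/4)·0 = 0 each.
The weights sum to 1/6.
So P(the pea under cup 1 | the dealer opened cup 2 and cup 4) = (1/12) / (1/6) = 1/2.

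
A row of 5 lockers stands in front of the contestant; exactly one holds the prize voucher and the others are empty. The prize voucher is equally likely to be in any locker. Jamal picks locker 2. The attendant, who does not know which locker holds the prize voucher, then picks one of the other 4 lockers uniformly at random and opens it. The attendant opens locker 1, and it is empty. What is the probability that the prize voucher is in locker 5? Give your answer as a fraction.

1/4

Because the attendant chose which locker to open without knowing where the prize voucher is, the choice is independent of the prize location. Learning that locker 1 does not hold the prize voucher simply rules out that one location and leaves the remaining 4 lockers still equally likely by symmetry.
So P(the prize voucher in locker 5) = 1/4.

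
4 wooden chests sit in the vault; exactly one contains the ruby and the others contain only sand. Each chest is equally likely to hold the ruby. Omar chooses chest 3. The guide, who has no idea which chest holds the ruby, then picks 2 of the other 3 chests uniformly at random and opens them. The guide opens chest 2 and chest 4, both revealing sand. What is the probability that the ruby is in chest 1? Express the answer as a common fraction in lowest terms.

1/2

Because the guide chose which chests to open without knowing where the ruby is, the choice is independent of the prize location. Learning that none of the 2 opened chests holds the ruby simply rules out those 2 locations and leaves the remaining 2 chests still equally likely by symmetry.
So P(the ruby in chest 1) = 1/2.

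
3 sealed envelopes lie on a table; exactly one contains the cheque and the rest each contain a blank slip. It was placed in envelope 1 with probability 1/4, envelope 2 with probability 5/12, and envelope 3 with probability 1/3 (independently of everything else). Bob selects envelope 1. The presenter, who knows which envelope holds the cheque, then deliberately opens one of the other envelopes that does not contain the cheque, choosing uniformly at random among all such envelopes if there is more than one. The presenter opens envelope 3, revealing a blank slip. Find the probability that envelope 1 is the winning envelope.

3/13

Consider each possible location of the cheque in turn.
If it is in envelope 1 (prior 1/4): the presenter has 2 equally likely choices, so probability 1/2; weight (1/4)·(1/2) = 1/8.
If it is in envelope 2 (prior 5/12): the presenter has no choice, probability 1; weight (5/12)·1 = 5/12.
If it is in envelope 3 (prior 1/3): the presenter opened envelope 3, so this case is ruled out; weight (1/3)·0 = 0.
The weights sum to 13/24.
So P(the cheque in envelope 1 | the presenter opened envelope 3) = (1/8) / (13/24) = 3/13.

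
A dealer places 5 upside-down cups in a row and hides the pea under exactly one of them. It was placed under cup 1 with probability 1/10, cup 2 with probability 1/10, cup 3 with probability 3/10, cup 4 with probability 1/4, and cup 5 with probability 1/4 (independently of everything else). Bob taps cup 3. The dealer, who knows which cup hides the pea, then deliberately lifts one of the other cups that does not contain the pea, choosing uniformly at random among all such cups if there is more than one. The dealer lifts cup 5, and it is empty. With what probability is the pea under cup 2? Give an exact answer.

4/27

Apply Bayes' rule, conditioning on where the pea actually is.
If it is under either of cups 1 and 2 (prior 1/10 each): the dealer has 3 equally likely choices, so probability 1/3; weight (1/10)·(1/3) = 1/30 each.
If it is under cup 3 (prior 3/10): the dealer has 4 equally likely choices, so probability 1/4; weight (3/10)·(1/4) = 3/40.
If it is under cup 4 (prior 1/4): the dealer has 3 equally likely choices, so probability 1/3; weight (1/4)·(1/3) = 1/12.
If it is under cup 5 (prior 1/4): the dealer opened cup 5, so this case is ruled out; weight (1/4)·0 = 0.
The weights sum to 9/40.
So P(the pea under cup 2 | the dealer opened cup 5) = (1/30) / (9/40) = 4/27.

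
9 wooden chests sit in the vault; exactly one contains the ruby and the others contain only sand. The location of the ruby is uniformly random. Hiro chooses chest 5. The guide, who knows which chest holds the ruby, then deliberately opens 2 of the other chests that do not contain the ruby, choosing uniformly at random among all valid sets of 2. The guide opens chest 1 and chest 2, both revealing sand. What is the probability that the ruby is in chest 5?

1/9

Condition on the true location of the ruby.
If it is in either of chests 1 and 2 (prior 1/9 each): that chest was opened and seen not to hold the prize — ruled out; weight (1/9)·0 = 0 each.
If it is in any of chests 3, 4, 6, 7, 8, and 9 (prior 1/9 each): the guide has 21 equally likely choices, so probability 1/21; weight (1/9)·(1/21) = 1/189 each.
If it is in chest 5 (prior 1/9): the guide has 28 equally likely choices, so probability 1/28; weight (1/9)·(1/28) = 1/252.
The weights sum to 1/28.
So P(the ruby in chest 5 | the guide opened chest 1 and chest 2) = (1/252) / (1/28) = 1/9.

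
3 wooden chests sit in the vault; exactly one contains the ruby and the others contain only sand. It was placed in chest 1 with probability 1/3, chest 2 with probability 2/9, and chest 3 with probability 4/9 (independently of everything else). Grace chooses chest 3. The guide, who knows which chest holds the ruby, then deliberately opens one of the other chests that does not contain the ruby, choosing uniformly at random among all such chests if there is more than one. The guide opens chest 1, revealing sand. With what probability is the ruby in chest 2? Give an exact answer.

1/2

Consider each possible location of the ruby in turn.
If it is in chest 1 (prior 1/3): the guide opened chest 1, so this case is ruled out; weight (1/3)·0 = 0.
If it is in chest 2 (prior 2/9): the guide has no choice, probability 1; weight (2/9)·1 = 2/9.
If it is in chest 3 (prior 4/9): the guide has 2 equally likely choices, so probability 1/2; weight (4/9)·(1/2) = 2/9.
The weights sum to 4/9.
So P(the ruby in chest 2 | the guide opened chest 1) = (2/9) / (4/9) = 1/2.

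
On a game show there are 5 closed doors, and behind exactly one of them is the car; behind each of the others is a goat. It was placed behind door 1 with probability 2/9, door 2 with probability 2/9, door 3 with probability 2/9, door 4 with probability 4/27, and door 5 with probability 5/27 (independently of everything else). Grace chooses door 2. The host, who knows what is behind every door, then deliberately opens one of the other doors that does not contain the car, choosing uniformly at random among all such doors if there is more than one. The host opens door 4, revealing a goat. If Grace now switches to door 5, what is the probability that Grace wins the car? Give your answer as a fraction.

10/43

Consider each possible location of the car in turn.
If it is behind either of doors 1 and 3 (prior 2/9 each): the host has 3 equally likely choices, so probability 1/3; weight (2/9)·(1/3) = 2/27 each.
If it is behind door 2 (prior 2/9): the host has 4 equally likely choices, so probability 1/4; weight (2/9)·(1/4) = 1/18.
If it is behind door 4 (prior 4/27): the host opened door 4, so this case is ruled out; weight (4/27)·0 = 0.
If it is behind door 5 (prior 5/27): the host has 3 equally likely choices, so probability 1/3; weight (5/27)·(1/3) = 5/81.
The weights sum to 43/162.
So P(the car behind door 5 | the host opened door 4) = (5/81) / (43/162) = 10/43.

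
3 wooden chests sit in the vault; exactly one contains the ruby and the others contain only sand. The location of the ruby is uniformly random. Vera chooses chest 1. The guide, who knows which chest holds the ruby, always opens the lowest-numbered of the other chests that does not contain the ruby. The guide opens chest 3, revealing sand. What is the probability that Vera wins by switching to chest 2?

1

Consider each possible location of the ruby in turn.
If it is in chest 1 (prior 1/3): the guide would have opened chest 2 instead, probability 0; weight (1/3)·0 = 0.
If it is in chest 2 (prior 1/3): chest 3 is the lowest-numbered option available, probability 1; weight (1/3)·1 = 1/3.
If it is in chest 3 (prior 1/3): the guide opened chest 3, so this case is ruled out; weight (1/3)·0 = 0.
The weights sum to 1/3.
So P(the ruby in chest 2 | the guide opened chest 3) = (1/3) / (1/3) = 1.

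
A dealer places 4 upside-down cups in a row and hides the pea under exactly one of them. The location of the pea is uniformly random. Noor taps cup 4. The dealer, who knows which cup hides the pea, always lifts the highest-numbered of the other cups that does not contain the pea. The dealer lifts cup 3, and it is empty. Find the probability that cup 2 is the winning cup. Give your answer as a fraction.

1/3

Apply Bayes' rule, conditioning on where the pea actually is.
If it is under any of cups 1, 2, and 4 (prior 1/4 each): cup 3 is the highest-numbered option available, probability 1; weight (1/4)·1 = 1/4 each.
If it is under cup 3 (prior 1/4): the dealer opened cup 3, so this case is ruled out; weight (1/4)·0 = 0.
The weights sum to 3/4.
So P(the pea under cup 2 | the dealer opened cup 3) = (1/4) / (3/4) = 1/3.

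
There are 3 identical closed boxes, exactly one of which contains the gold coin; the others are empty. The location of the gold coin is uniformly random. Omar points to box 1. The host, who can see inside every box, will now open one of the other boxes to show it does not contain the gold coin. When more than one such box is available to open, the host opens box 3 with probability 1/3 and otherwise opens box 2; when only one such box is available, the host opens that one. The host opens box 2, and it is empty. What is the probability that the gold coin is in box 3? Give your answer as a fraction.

3/5

Consider each possible location of the gold coin in turn.
If it is in box 1 (prior 1/3): box 3 is available but not opened, probability 2/3; weight (1/3)·(2/3) = 2/9.
If it is in box 2 (prior 1/3): the host opened box 2, so this case is ruled out; weight (1/3)·0 = 0.
If it is in box 3 (prior 1/3): only box 2 is available, probability 1; weight (1/3)·1 = 1/3.
The weights sum to 5/9.
So P(the gold coin in box 3 | the host opened box 2) = (1/3) / (5/9) = 3/5.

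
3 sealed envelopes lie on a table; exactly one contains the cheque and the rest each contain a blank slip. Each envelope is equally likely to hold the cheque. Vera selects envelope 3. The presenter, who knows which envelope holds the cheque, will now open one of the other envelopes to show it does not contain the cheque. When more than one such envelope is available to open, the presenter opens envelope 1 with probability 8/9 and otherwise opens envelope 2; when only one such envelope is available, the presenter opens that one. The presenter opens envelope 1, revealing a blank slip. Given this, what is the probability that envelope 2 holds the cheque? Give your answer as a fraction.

Condition on the true location of the cheque.
If it is in envelope 1 (prior 1/3): the presenter opened envelope 1, so this case is ruled out; weight (1/3)·0 = 0.
If it is in envelope 2 (prior 1/3): only envelope 1 is available, probability 1; weight (1/3)·1 = 1/3.
If it is in envelope 3 (prior 1/3): envelope 1 is available, opened with probability 8/9; weight (1/3)·(8/9) = 8/27.
The weights sum to 17/27.
So P(the cheque in envelope 2 | the presenter opened envelope 1) = (1/3) / (17/27) = 9/17.

9/17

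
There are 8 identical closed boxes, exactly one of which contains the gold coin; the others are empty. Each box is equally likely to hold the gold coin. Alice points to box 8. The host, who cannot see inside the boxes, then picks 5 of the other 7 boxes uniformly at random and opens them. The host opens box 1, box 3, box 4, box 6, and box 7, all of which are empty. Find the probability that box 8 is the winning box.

1/3

Consider each possible location of the gold coin in turn.
If it is in any of boxes 1, 3, 4, 6, and 7 (prior 1/8 each): that box was opened and seen not to hold the prize — ruled out; weight (1/8)·0 = 0 each.
If it is in any of boxes 2, 5, and 8 (prior 1/8 each): the host picks exactly this set with probability 1/21 regardless, and none is the prize; weight (1/8)·(1/21) = 1/168 each.
The weights sum to 1/56.
So P(the gold coin in box 8 | the host opened box 1, box 3, box 4, box 6, and box 7) = (1/168) / (1/56) = 1/3.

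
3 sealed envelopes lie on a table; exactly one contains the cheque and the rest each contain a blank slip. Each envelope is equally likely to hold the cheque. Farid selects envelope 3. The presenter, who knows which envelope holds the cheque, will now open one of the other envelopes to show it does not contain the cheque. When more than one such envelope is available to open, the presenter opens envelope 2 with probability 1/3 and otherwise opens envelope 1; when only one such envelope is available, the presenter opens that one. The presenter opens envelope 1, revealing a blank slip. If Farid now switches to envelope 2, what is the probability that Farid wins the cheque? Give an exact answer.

Consider each possible location of the cheque in turn.
If it is in envelope 1 (prior 1/3): the presenter opened envelope 1, so this case is ruled out; weight (1/3)·0 = 0.
If it is in envelope 2 (prior 1/3): only envelope 1 is available, probability 1; weight (1/3)·1 = 1/3.
If it is in envelope 3 (prior 1/3): envelope 2 is available but not opened, probability 2/3; weight (1/3)·(2/3) = 2/9.
The weights sum to 5/9.
So P(the cheque in envelope 2 | the presenter opened envelope 1) = (1/3) / (5/9) = 3/5.

3/5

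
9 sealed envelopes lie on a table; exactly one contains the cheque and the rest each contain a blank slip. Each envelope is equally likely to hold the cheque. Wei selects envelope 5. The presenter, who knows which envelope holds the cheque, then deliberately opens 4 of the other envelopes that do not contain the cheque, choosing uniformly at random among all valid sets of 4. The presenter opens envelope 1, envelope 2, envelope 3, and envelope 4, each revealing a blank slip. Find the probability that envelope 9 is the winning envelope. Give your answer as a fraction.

Apply Bayes' rule, conditioning on where the cheque actually is.
If it is in any of envelopes 1, 2, 3, and 4 (prior 1/9 each): that envelope was opened and seen not to hold the prize — ruled out; weight (1/9)·0 = 0 each.
If it is in envelope 5 (prior 1/9): the presenter has 70 equally likely choices, so probability 1/70; weight (1/9)·(1/70) = 1/630.
If it is in any of envelopes 6, 7, 8, and 9 (prior 1/9 each): the presenter has 35 equally likely choices, so probability 1/35; weight (1/9)·(1/35) = 1/315 each.
The weights sum to 1/70.
So P(the cheque in envelope 9 | the presenter opened envelope 1, envelope 2, envelope 3, and envelope 4) = (1/315) / (1/70) = 2/9.

2/9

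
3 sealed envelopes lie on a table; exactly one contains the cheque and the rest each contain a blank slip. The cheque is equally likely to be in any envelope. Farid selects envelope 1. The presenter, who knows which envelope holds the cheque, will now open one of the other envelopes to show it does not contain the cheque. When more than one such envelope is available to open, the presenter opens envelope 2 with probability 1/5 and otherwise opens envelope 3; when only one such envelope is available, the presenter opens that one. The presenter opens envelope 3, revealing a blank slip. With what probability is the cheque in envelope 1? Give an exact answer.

Consider each possible location of the cheque in turn.
If it is in envelope 1 (prior 1/3): envelope 2 is available but not opened, probability 4/5; weight (1/3)·(4/5) = 4/15.
If it is in envelope 2 (prior 1/3): only envelope 3 is available, probability 1; weight (1/3)·1 = 1/3.
If it is in envelope 3 (prior 1/3): the presenter opened envelope 3, so this case is ruled out; weight (1/3)·0 = 0.
The weights sum to 3/5.
So P(the cheque in envelope 1 | the presenter opened envelope 3) = (4/15) / (3/5) = 4/9.

4/9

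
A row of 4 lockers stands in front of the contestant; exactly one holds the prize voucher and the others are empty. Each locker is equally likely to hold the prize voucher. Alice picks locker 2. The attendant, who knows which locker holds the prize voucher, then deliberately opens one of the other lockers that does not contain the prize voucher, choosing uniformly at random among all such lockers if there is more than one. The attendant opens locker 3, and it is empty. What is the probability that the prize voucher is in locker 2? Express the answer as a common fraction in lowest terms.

Apply Bayes' rule, conditioning on where the prize voucher actually is.
If it is in either of lockers 1 and 4 (prior 1/4 each): the attendant has 2 equally likely choices, so probability 1/2; weight (1/4)·(1/2) = 1/8 each.
If it is in locker 2 (prior 1/4): the attendant has 3 equally likely choices, so probability 1/3; weight (1/4)·(1/3) = 1/12.
If it is in locker 3 (prior 1/4): the attendant opened locker 3, so this case is ruled out; weight (1/4)·0 = 0.
The weights sum to 1/3.
So P(the prize voucher in locker 2 | the attendant opened locker 3) = (1/12) / (1/3) = 1/4.

1/4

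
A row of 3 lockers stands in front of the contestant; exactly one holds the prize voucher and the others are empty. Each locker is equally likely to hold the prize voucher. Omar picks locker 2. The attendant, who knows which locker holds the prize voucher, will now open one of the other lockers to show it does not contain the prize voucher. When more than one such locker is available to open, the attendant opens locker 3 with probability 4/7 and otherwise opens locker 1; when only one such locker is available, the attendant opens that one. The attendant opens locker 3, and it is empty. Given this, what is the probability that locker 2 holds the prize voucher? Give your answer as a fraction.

4/11

Consider each possible location of the prize voucher in turn.
If it is in locker 1 (prior 1/3): only locker 3 is available, probability 1; weight (1/3)·1 = 1/3.
If it is in locker 2 (prior 1/3): locker 3 is available, opened with probability 4/7; weight (1/3)·(4/7) = 4/21.
If it is in locker 3 (prior 1/3): the attendant opened locker 3, so this case is ruled out; weight (1/3)·0 = 0.
The weights sum to 11/21.
So P(the prize voucher in locker 2 | the attendant opened locker 3) = (4/21) / (11/21) = 4/11.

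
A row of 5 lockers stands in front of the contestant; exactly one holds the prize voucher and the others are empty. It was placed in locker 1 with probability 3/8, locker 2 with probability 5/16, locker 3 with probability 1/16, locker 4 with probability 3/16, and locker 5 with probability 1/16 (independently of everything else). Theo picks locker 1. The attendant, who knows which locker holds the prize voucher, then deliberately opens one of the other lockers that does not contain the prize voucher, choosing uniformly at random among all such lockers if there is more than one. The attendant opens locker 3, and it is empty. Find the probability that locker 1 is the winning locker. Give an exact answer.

1/3

Apply Bayes' rule, conditioning on where the prize voucher actually is.
If it is in locker 1 (prior 3/8): the attendant has 4 equally likely choices, so probability 1/4; weight (3/8)·(1/4) = 3/32.
If it is in locker 2 (prior 5/16): the attendant has 3 equally likely choices, so probability 1/3; weight (5/16)·(1/3) = 5/48.
If it is in locker 3 (prior 1/16): the attendant opened locker 3, so this case is ruled out; weight (1/16)·0 = 0.
If it is in locker 4 (prior 3/16): the attendant has 3 equally likely choices, so probability 1/3; weight (3/16)·(1/3) = 1/16.
If it is in locker 5 (prior 1/16): the attendant has 3 equally likely choices, so probability 1/3; weight (1/16)·(1/3) = 1/48.
The weights sum to 9/32.
So P(the prize voucher in locker 1 | the attendant opened locker 3) = (3/32) / (9/32) = 1/3.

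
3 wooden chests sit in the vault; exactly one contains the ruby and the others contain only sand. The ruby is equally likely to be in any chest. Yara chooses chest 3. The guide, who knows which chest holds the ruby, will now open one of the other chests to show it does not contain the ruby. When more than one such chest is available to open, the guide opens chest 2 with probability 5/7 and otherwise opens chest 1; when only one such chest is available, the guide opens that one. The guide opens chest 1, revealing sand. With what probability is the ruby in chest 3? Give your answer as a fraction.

2/9

Consider each possible location of the ruby in turn.
If it is in chest 1 (prior 1/3): the guide opened chest 1, so this case is ruled out; weight (1/3)·0 = 0.
If it is in chest 2 (prior 1/3): only chest 1 is available, probability 1; weight (1/3)·1 = 1/3.
If it is in chest 3 (prior 1/3): chest 2 is available but not opened, probability 2/7; weight (1/3)·(2/7) = 2/21.
The weights sum to 3/7.
So P(the ruby in chest 3 | the guide opened chest 1) = (2/21) / (3/7) = 2/9.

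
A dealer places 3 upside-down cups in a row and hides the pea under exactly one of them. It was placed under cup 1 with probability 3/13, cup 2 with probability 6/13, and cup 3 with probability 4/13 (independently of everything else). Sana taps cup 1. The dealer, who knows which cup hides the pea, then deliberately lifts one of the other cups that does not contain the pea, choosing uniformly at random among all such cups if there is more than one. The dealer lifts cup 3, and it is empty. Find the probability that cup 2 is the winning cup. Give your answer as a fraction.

Consider each possible location of the pea in turn.
If it is under cup 1 (prior 3/13): the dealer has 2 equally likely choices, so probability 1/2; weight (3/13)·(1/2) = 3/26.
If it is under cup 2 (prior 6/13): the dealer has no choice, probability 1; weight (6/13)·1 = 6/13.
If it is under cup 3 (prior 4/13): the dealer opened cup 3, so this case is ruled out; weight (4/13)·0 = 0.
The weights sum to 15/26.
So P(the pea under cup 2 | the dealer opened cup 3) = (6/13) / (15/26) = 4/5.

4/5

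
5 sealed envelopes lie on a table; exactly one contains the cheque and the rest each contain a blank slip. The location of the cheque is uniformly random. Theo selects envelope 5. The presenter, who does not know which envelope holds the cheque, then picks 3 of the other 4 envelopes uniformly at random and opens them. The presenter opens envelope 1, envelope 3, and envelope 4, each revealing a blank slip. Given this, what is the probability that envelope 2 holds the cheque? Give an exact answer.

Consider each possible location of the cheque in turn.
If it is in any of envelopes 1, 3, and 4 (prior 1/5 each): that envelope was opened and seen not to hold the prize — ruled out; weight (1/5)·0 = 0 each.
If it is in either of envelopes 2 and 5 (prior 1/5 each): the presenter picks exactly this set with probability 1/4 regardless, and none is the prize; weight (1/5)·(1/4) = 1/20 each.
The weights sum to 1/10.
So P(the cheque in envelope 2 | the presenter opened envelope 1, envelope 3, and envelope 4) = (1/20) / (1/10) = 1/2.

1/2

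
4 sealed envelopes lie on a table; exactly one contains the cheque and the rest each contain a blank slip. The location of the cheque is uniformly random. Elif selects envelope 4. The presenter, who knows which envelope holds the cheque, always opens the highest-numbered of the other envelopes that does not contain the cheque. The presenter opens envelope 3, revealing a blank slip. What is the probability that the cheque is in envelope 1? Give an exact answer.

1/3

Condition on the true location of the cheque.
If it is in any of envelopes 1, 2, and 4 (prior 1/4 each): envelope 3 is the highest-numbered option available, probability 1; weight (1/4)·1 = 1/4 each.
If it is in envelope 3 (prior 1/4): the presenter opened envelope 3, so this case is ruled out; weight (1/4)·0 = 0.
The weights sum to 3/4.
So P(the cheque in envelope 1 | the presenter opened envelope 3) = (1/4) / (3/4) = 1/3.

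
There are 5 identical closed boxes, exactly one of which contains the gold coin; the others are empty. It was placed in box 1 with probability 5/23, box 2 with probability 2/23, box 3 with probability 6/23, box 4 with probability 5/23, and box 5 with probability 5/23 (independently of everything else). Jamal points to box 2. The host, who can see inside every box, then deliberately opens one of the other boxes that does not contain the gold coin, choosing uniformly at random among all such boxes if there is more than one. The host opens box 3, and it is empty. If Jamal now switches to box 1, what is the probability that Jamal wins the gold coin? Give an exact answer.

10/33

Apply Bayes' rule, conditioning on where the gold coin actually is.
If it is in any of boxes 1, 4, and 5 (prior 5/23 each): the host has 3 equally likely choices, so probability 1/3; weight (5/23)·(1/3) = 5/69 each.
If it is in box 2 (prior 2/23): the host has 4 equally likely choices, so probability 1/4; weight (2/23)·(1/4) = 1/46.
If it is in box 3 (prior 6/23): the host opened box 3, so this case is ruled out; weight (6/23)·0 = 0.
The weights sum to 11/46.
So P(the gold coin in box 1 | the host opened box 3) = (5/69) / (11/46) = 10/33.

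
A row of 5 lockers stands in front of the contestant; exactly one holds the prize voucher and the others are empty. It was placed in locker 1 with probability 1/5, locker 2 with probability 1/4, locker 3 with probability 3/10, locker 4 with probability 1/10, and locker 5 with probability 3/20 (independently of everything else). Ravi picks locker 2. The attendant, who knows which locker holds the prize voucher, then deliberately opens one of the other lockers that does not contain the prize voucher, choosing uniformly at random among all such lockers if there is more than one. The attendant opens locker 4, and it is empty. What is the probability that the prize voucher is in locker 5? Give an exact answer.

Apply Bayes' rule, conditioning on where the prize voucher actually is.
If it is in locker 1 (prior 1/5): the attendant has 3 equally likely choices, so probability 1/3; weight (1/5)·(1/3) = 1/15.
If it is in locker 2 (prior 1/4): the attendant has 4 equally likely choices, so probability 1/4; weight (1/4)·(1/4) = 1/16.
If it is in locker 3 (prior 3/10): the attendant has 3 equally likely choices, so probability 1/3; weight (3/10)·(1/3) = 1/10.
If it is in locker 4 (prior 1/10): the attendant opened locker 4, so this case is ruled out; weight (1/10)·0 = 0.
If it is in locker 5 (prior 3/20): the attendant has 3 equally likely choices, so probability 1/3; weight (3/20)·(1/3) = 1/20.
The weights sum to 67/240.
So P(the prize voucher in locker 5 | the attendant opened locker 4) = (1/20) / (67/240) = 12/67.

12/67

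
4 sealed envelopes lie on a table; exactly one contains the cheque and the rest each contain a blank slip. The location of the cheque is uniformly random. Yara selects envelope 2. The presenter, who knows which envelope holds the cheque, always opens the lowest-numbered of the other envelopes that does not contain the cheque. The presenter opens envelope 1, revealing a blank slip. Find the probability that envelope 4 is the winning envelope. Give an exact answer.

1/3

Condition on the true location of the cheque.
If it is in envelope 1 (prior 1/4): the presenter opened envelope 1, so this case is ruled out; weight (1/4)·0 = 0.
If it is in any of envelopes 2, 3, and 4 (prior 1/4 each): envelope 1 is the lowest-numbered option available, probability 1; weight (1/4)·1 = 1/4 each.
The weights sum to 3/4.
So P(the cheque in envelope 4 | the presenter opened envelope 1) = (1/4) / (3/4) = 1/3.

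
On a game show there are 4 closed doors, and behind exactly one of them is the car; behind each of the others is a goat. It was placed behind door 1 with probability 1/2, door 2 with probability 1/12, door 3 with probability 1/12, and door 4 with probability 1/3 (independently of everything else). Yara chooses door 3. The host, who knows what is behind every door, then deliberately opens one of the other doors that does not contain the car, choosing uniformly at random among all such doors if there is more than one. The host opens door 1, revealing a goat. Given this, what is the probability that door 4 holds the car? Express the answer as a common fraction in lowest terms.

Apply Bayes' rule, conditioning on where the car actually is.
If it is behind door 1 (prior 1/2): the host opened door 1, so this case is ruled out; weight (1/2)·0 = 0.
If it is behind door 2 (prior 1/12): the host has 2 equally likely choices, so probability 1/2; weight (1/12)·(1/2) = 1/24.
If it is behind door 3 (prior 1/12): the host has 3 equally likely choices, so probability 1/3; weight (1/12)·(1/3) = 1/36.
If it is behind door 4 (prior 1/3): the host has 2 equally likely choices, so probability 1/2; weight (1/3)·(1/2) = 1/6.
The weights sum to 17/72.
So P(the car behind door 4 | the host opened door 1) = (1/6) / (17/72) = 12/17.

12/17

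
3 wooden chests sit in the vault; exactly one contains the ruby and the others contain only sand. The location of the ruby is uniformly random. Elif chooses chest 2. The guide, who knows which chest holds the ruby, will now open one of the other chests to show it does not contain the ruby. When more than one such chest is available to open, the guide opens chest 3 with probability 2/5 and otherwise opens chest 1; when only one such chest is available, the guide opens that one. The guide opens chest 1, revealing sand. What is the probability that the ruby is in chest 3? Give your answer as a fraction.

Consider each possible location of the ruby in turn.
If it is in chest 1 (prior 1/3): the guide opened chest 1, so this case is ruled out; weight (1/3)·0 = 0.
If it is in chest 2 (prior 1/3): chest 3 is available but not opened, probability 3/5; weight (1/3)·(3/5) = 1/5.
If it is in chest 3 (prior 1/3): only chest 1 is available, probability 1; weight (1/3)·1 = 1/3.
The weights sum to 8/15.
So P(the ruby in chest 3 | the guide opened chest 1) = (1/3) / (8/15) = 5/8.

5/8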